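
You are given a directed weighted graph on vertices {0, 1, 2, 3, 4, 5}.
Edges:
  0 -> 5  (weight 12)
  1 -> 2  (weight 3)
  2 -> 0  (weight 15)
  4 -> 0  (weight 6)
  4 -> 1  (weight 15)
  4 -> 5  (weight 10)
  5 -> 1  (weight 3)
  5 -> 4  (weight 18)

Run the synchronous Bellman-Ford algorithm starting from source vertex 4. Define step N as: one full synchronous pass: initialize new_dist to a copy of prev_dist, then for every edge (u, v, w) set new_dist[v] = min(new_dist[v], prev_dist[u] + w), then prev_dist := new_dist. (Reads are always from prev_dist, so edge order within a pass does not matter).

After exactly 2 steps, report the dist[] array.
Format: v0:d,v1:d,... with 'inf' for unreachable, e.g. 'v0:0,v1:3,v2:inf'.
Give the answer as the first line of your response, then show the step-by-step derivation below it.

v0:6,v1:13,v2:18,v3:inf,v4:0,v5:10

step 1: dist = v0:6,v1:15,v2:inf,v3:inf,v4:0,v5:10
step 2: dist = v0:6,v1:13,v2:18,v3:inf,v4:0,v5:10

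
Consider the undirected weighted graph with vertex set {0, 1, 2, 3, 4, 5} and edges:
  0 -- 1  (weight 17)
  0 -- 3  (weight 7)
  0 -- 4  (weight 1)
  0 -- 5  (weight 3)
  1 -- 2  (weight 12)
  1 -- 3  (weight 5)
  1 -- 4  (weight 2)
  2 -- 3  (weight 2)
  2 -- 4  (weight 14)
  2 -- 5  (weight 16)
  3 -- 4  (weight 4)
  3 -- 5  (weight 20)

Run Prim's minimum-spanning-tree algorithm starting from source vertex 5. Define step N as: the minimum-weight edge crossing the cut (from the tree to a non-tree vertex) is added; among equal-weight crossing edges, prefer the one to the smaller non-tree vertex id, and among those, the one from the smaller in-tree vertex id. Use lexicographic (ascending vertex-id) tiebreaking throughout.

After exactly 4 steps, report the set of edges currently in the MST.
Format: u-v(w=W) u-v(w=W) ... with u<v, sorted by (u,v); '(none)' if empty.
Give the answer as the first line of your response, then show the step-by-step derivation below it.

0-4(w=1) 0-5(w=3) 1-4(w=2) 3-4(w=4)

step 1: add edge 0-5 (w=3); MST = {0-5(w=3)}
step 2: add edge 0-4 (w=1); MST = {0-4(w=1) 0-5(w=3)}
step 3: add edge 1-4 (w=2); MST = {0-4(w=1) 0-5(w=3) 1-4(w=2)}
step 4: add edge 3-4 (w=4); MST = {0-4(w=1) 0-5(w=3) 1-4(w=2) 3-4(w=4)}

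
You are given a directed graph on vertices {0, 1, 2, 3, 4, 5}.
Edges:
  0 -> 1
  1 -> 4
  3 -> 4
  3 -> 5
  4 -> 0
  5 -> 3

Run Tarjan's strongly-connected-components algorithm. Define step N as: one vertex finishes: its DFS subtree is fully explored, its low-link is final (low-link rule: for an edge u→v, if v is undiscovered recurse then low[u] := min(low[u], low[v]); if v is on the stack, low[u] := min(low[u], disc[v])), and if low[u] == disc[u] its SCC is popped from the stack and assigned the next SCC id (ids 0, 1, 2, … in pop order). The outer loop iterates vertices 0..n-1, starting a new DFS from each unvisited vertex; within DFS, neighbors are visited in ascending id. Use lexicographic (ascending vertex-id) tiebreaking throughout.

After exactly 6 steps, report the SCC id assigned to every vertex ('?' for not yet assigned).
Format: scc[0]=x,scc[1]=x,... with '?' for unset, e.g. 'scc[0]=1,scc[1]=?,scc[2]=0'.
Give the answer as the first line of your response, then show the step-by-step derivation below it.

scc[0]=0,scc[1]=0,scc[2]=1,scc[3]=2,scc[4]=0,scc[5]=2

step 1: low=(low[0]=0,low[1]=1,low[2]=?,low[3]=?,low[4]=0,low[5]=?); scc=(scc[0]=?,scc[1]=?,scc[2]=?,scc[3]=?,scc[4]=?,scc[5]=?)
step 2: low=(low[0]=0,low[1]=0,low[2]=?,low[3]=?,low[4]=0,low[5]=?); scc=(scc[0]=?,scc[1]=?,scc[2]=?,scc[3]=?,scc[4]=?,scc[5]=?)
step 3: low=(low[0]=0,low[1]=0,low[2]=?,low[3]=?,low[4]=0,low[5]=?); scc=(scc[0]=0,scc[1]=0,scc[2]=?,scc[3]=?,scc[4]=0,scc[5]=?)
step 4: low=(low[0]=0,low[1]=0,low[2]=3,low[3]=?,low[4]=0,low[5]=?); scc=(scc[0]=0,scc[1]=0,scc[2]=1,scc[3]=?,scc[4]=0,scc[5]=?)
step 5: low=(low[0]=0,low[1]=0,low[2]=3,low[3]=4,low[4]=0,low[5]=4); scc=(scc[0]=0,scc[1]=0,scc[2]=1,scc[3]=?,scc[4]=0,scc[5]=?)
step 6: low=(low[0]=0,low[1]=0,low[2]=3,low[3]=4,low[4]=0,low[5]=4); scc=(scc[0]=0,scc[1]=0,scc[2]=1,scc[3]=2,scc[4]=0,scc[5]=2)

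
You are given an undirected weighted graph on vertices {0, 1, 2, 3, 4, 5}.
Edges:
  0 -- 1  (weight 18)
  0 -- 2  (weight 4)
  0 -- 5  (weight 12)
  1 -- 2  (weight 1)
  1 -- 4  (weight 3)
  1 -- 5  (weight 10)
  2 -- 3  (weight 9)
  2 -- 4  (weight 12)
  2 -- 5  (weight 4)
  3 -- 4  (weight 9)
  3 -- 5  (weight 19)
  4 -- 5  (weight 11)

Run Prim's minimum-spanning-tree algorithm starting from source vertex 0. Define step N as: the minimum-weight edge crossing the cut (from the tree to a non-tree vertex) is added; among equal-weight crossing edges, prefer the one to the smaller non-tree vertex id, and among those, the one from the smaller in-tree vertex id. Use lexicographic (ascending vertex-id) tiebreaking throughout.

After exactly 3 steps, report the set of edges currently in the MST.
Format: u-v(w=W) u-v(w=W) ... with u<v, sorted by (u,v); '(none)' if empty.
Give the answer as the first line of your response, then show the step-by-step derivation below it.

0-2(w=4) 1-2(w=1) 1-4(w=3)

step 1: add edge 0-2 (w=4); MST = {0-2(w=4)}
step 2: add edge 1-2 (w=1); MST = {0-2(w=4) 1-2(w=1)}
step 3: add edge 1-4 (w=3); MST = {0-2(w=4) 1-2(w=1) 1-4(w=3)}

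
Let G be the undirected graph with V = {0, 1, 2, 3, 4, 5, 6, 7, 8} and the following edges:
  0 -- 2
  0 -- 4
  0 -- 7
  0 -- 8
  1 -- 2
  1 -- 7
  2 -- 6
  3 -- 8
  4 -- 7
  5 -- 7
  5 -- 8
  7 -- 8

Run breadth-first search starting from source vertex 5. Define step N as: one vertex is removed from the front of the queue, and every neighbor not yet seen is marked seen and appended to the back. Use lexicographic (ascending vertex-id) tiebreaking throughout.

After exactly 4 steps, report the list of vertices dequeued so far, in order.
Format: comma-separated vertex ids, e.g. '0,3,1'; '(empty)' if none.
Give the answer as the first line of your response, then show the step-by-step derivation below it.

5,7,8,0

step 1: dequeue 5; queue=[7,8]; order=5
step 2: dequeue 7; queue=[8,0,1,4]; order=5,7
step 3: dequeue 8; queue=[0,1,4,3]; order=5,7,8
step 4: dequeue 0; queue=[1,4,3,2]; order=5,7,8,0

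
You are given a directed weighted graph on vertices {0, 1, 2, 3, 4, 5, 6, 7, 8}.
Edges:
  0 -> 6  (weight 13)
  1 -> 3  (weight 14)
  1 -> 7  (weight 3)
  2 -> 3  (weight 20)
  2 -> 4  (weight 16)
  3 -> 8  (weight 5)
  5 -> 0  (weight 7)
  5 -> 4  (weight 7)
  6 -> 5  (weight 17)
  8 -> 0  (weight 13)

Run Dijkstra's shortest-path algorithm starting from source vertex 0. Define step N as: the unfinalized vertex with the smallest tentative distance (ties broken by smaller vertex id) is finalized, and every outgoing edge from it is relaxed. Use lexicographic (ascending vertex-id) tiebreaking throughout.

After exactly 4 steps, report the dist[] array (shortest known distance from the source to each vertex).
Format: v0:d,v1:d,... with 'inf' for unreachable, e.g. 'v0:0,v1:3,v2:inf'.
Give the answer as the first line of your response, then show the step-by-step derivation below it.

v0:0,v1:inf,v2:inf,v3:inf,v4:37,v5:30,v6:13,v7:inf,v8:inf

step 1: dist = v0:0,v1:inf,v2:inf,v3:inf,v4:inf,v5:inf,v6:13,v7:inf,v8:inf
step 2: dist = v0:0,v1:inf,v2:inf,v3:inf,v4:inf,v5:30,v6:13,v7:inf,v8:inf
step 3: dist = v0:0,v1:inf,v2:inf,v3:inf,v4:37,v5:30,v6:13,v7:inf,v8:inf
step 4: dist = v0:0,v1:inf,v2:inf,v3:inf,v4:37,v5:30,v6:13,v7:inf,v8:inf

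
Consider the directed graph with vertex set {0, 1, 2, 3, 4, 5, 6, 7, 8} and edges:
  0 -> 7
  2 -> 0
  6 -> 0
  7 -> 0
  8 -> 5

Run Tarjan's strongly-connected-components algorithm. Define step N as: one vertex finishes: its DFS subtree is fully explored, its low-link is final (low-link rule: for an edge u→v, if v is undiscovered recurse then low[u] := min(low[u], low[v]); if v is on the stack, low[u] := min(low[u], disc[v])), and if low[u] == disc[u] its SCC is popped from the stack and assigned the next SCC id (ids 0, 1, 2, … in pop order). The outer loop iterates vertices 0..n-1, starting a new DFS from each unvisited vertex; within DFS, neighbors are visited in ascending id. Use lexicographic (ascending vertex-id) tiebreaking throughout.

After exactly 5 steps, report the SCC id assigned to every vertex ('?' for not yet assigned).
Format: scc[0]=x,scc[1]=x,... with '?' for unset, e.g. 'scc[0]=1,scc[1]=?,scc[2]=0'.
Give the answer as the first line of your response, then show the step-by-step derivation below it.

scc[0]=0,scc[1]=1,scc[2]=2,scc[3]=3,scc[4]=?,scc[5]=?,scc[6]=?,scc[7]=0,scc[8]=?

step 1: low=(low[0]=0,low[1]=?,low[2]=?,low[3]=?,low[4]=?,low[5]=?,low[6]=?,low[7]=0,low[8]=?); scc=(scc[0]=?,scc[1]=?,scc[2]=?,scc[3]=?,scc[4]=?,scc[5]=?,scc[6]=?,scc[7]=?,scc[8]=?)
step 2: low=(low[0]=0,low[1]=?,low[2]=?,low[3]=?,low[4]=?,low[5]=?,low[6]=?,low[7]=0,low[8]=?); scc=(scc[0]=0,scc[1]=?,scc[2]=?,scc[3]=?,scc[4]=?,scc[5]=?,scc[6]=?,scc[7]=0,scc[8]=?)
step 3: low=(low[0]=0,low[1]=2,low[2]=?,low[3]=?,low[4]=?,low[5]=?,low[6]=?,low[7]=0,low[8]=?); scc=(scc[0]=0,scc[1]=1,scc[2]=?,scc[3]=?,scc[4]=?,scc[5]=?,scc[6]=?,scc[7]=0,scc[8]=?)
step 4: low=(low[0]=0,low[1]=2,low[2]=3,low[3]=?,low[4]=?,low[5]=?,low[6]=?,low[7]=0,low[8]=?); scc=(scc[0]=0,scc[1]=1,scc[2]=2,scc[3]=?,scc[4]=?,scc[5]=?,scc[6]=?,scc[7]=0,scc[8]=?)
step 5: low=(low[0]=0,low[1]=2,low[2]=3,low[3]=4,low[4]=?,low[5]=?,low[6]=?,low[7]=0,low[8]=?); scc=(scc[0]=0,scc[1]=1,scc[2]=2,scc[3]=3,scc[4]=?,scc[5]=?,scc[6]=?,scc[7]=0,scc[8]=?)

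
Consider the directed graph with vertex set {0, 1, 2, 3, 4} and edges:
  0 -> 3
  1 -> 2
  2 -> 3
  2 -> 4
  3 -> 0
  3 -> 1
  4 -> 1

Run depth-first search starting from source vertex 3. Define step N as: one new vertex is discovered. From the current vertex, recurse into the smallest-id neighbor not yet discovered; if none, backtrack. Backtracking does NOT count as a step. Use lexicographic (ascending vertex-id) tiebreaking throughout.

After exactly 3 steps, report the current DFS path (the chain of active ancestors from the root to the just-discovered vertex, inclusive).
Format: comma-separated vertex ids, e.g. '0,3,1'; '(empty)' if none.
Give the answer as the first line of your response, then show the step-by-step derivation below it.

3,1

step 1: discover 3; path=3; order=3
step 2: discover 0; path=3>0; order=3,0
step 3: discover 1; path=3>1; order=3,0,1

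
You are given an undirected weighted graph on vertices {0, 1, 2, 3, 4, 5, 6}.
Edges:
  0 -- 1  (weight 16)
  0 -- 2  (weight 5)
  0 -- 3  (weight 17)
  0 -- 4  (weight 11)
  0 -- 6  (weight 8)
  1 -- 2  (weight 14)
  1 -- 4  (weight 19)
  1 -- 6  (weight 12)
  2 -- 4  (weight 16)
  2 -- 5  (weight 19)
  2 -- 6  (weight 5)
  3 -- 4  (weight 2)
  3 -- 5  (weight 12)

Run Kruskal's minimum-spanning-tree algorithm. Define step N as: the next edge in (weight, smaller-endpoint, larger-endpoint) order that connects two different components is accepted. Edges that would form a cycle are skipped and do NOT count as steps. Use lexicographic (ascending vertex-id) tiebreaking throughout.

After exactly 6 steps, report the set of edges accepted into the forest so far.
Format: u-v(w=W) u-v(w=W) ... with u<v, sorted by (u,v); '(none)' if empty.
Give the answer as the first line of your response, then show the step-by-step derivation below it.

0-2(w=5) 0-4(w=11) 1-6(w=12) 2-6(w=5) 3-4(w=2) 3-5(w=12)

step 1: add edge 3-4 (w=2); MST = {3-4(w=2)}
step 2: add edge 0-2 (w=5); MST = {0-2(w=5) 3-4(w=2)}
step 3: add edge 2-6 (w=5); MST = {0-2(w=5) 2-6(w=5) 3-4(w=2)}
step 4: add edge 0-4 (w=11); MST = {0-2(w=5) 0-4(w=11) 2-6(w=5) 3-4(w=2)}
step 5: add edge 1-6 (w=12); MST = {0-2(w=5) 0-4(w=11) 1-6(w=12) 2-6(w=5) 3-4(w=2)}
step 6: add edge 3-5 (w=12); MST = {0-2(w=5) 0-4(w=11) 1-6(w=12) 2-6(w=5) 3-4(w=2) 3-5(w=12)}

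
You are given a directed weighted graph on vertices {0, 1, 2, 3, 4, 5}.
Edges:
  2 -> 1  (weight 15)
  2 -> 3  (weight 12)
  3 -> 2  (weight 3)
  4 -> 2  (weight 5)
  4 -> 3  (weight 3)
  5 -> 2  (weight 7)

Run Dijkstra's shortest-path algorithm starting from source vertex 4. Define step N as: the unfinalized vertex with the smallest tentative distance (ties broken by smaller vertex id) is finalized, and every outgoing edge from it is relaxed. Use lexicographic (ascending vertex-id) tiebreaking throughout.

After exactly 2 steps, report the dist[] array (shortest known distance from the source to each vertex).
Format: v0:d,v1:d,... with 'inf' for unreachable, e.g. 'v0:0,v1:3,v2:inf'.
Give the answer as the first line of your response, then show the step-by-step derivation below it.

v0:inf,v1:inf,v2:5,v3:3,v4:0,v5:inf

step 1: dist = v0:inf,v1:inf,v2:5,v3:3,v4:0,v5:inf
step 2: dist = v0:inf,v1:inf,v2:5,v3:3,v4:0,v5:inf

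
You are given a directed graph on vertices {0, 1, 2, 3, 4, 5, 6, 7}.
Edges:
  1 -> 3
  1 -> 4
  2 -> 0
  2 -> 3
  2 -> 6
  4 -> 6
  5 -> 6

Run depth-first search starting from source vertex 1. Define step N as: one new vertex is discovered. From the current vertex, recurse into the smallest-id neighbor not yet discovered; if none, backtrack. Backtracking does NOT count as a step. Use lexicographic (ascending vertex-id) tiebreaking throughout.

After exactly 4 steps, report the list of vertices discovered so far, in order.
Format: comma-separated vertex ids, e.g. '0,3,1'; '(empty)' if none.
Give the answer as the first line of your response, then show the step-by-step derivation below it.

1,3,4,6

step 1: discover 1; path=1; order=1
step 2: discover 3; path=1>3; order=1,3
step 3: discover 4; path=1>4; order=1,3,4
step 4: discover 6; path=1>4>6; order=1,3,4,6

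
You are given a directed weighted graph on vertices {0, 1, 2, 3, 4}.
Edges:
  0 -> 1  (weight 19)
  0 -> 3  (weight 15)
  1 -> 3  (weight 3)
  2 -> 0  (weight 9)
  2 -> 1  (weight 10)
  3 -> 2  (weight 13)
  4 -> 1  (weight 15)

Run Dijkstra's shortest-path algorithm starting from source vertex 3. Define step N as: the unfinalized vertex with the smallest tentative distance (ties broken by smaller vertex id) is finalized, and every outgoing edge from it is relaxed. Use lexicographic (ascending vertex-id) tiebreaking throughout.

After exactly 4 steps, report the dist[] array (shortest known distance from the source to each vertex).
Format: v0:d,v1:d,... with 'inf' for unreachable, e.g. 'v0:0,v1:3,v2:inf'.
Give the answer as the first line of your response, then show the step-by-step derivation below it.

v0:22,v1:23,v2:13,v3:0,v4:inf

step 1: dist = v0:inf,v1:inf,v2:13,v3:0,v4:inf
step 2: dist = v0:22,v1:23,v2:13,v3:0,v4:inf
step 3: dist = v0:22,v1:23,v2:13,v3:0,v4:inf
step 4: dist = v0:22,v1:23,v2:13,v3:0,v4:inf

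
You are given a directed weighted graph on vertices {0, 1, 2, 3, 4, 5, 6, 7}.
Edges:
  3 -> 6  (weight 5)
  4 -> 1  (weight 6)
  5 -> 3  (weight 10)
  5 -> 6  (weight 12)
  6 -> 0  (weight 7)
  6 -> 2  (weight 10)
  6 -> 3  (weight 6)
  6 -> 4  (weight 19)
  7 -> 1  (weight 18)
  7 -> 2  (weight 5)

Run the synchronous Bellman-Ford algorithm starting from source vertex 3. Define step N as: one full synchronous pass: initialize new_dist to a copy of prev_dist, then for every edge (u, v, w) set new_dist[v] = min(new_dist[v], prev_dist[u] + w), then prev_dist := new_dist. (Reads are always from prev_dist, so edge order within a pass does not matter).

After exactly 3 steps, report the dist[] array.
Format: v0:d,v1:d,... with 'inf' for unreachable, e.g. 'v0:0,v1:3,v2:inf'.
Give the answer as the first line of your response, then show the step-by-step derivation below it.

v0:12,v1:30,v2:15,v3:0,v4:24,v5:inf,v6:5,v7:inf

step 1: dist = v0:inf,v1:inf,v2:inf,v3:0,v4:inf,v5:inf,v6:5,v7:inf
step 2: dist = v0:12,v1:inf,v2:15,v3:0,v4:24,v5:inf,v6:5,v7:inf
step 3: dist = v0:12,v1:30,v2:15,v3:0,v4:24,v5:inf,v6:5,v7:inf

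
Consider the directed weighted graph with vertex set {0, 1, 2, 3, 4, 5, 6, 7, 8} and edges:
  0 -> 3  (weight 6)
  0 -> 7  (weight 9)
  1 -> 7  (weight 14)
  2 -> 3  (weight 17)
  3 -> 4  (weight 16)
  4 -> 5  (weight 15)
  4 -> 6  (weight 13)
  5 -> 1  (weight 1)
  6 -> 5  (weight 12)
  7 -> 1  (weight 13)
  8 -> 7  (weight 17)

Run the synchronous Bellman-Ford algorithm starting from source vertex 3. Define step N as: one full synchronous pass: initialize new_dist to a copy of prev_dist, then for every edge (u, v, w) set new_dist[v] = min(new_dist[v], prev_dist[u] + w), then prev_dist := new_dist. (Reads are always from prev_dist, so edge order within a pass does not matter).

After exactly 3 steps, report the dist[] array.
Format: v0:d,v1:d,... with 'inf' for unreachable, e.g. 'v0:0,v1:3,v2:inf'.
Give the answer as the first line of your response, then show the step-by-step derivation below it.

v0:inf,v1:32,v2:inf,v3:0,v4:16,v5:31,v6:29,v7:inf,v8:inf

step 1: dist = v0:inf,v1:inf,v2:inf,v3:0,v4:16,v5:inf,v6:inf,v7:inf,v8:inf
step 2: dist = v0:inf,v1:inf,v2:inf,v3:0,v4:16,v5:31,v6:29,v7:inf,v8:inf
step 3: dist = v0:inf,v1:32,v2:inf,v3:0,v4:16,v5:31,v6:29,v7:inf,v8:inf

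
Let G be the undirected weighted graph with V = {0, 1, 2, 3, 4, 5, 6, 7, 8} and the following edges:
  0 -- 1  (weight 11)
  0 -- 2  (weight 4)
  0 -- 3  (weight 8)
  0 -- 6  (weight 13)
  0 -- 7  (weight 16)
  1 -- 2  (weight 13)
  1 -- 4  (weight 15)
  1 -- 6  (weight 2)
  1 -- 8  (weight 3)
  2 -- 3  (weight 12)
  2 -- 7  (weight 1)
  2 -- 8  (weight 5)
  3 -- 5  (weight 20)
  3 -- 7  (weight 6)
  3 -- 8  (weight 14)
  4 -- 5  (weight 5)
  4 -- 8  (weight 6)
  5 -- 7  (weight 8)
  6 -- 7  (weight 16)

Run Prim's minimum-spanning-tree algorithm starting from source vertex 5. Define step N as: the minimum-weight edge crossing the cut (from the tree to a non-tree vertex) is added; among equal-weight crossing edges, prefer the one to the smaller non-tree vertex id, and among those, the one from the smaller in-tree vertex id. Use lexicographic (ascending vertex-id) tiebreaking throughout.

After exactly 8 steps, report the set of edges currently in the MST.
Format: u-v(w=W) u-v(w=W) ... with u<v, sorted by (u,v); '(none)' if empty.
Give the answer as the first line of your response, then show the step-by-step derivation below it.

0-2(w=4) 1-6(w=2) 1-8(w=3) 2-7(w=1) 2-8(w=5) 3-7(w=6) 4-5(w=5) 4-8(w=6)

step 1: add edge 4-5 (w=5); MST = {4-5(w=5)}
step 2: add edge 4-8 (w=6); MST = {4-5(w=5) 4-8(w=6)}
step 3: add edge 1-8 (w=3); MST = {1-8(w=3) 4-5(w=5) 4-8(w=6)}
step 4: add edge 1-6 (w=2); MST = {1-6(w=2) 1-8(w=3) 4-5(w=5) 4-8(w=6)}
step 5: add edge 2-8 (w=5); MST = {1-6(w=2) 1-8(w=3) 2-8(w=5) 4-5(w=5) 4-8(w=6)}
step 6: add edge 2-7 (w=1); MST = {1-6(w=2) 1-8(w=3) 2-7(w=1) 2-8(w=5) 4-5(w=5) 4-8(w=6)}
step 7: add edge 0-2 (w=4); MST = {0-2(w=4) 1-6(w=2) 1-8(w=3) 2-7(w=1) 2-8(w=5) 4-5(w=5) 4-8(w=6)}
step 8: add edge 3-7 (w=6); MST = {0-2(w=4) 1-6(w=2) 1-8(w=3) 2-7(w=1) 2-8(w=5) 3-7(w=6) 4-5(w=5) 4-8(w=6)}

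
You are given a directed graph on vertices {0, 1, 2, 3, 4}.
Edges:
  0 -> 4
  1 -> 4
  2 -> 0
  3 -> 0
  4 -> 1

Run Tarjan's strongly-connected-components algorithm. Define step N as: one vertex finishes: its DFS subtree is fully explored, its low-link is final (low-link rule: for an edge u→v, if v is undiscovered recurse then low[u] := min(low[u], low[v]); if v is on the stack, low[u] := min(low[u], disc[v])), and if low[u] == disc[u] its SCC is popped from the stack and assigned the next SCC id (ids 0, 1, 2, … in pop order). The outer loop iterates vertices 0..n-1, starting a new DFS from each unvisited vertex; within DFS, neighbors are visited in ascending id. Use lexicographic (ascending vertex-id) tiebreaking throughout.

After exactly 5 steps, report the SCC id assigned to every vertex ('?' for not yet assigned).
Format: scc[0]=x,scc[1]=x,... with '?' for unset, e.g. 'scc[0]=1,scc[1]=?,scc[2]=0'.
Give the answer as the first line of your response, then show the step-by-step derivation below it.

scc[0]=1,scc[1]=0,scc[2]=2,scc[3]=3,scc[4]=0

step 1: low=(low[0]=0,low[1]=1,low[2]=?,low[3]=?,low[4]=1); scc=(scc[0]=?,scc[1]=?,scc[2]=?,scc[3]=?,scc[4]=?)
step 2: low=(low[0]=0,low[1]=1,low[2]=?,low[3]=?,low[4]=1); scc=(scc[0]=?,scc[1]=0,scc[2]=?,scc[3]=?,scc[4]=0)
step 3: low=(low[0]=0,low[1]=1,low[2]=?,low[3]=?,low[4]=1); scc=(scc[0]=1,scc[1]=0,scc[2]=?,scc[3]=?,scc[4]=0)
step 4: low=(low[0]=0,low[1]=1,low[2]=3,low[3]=?,low[4]=1); scc=(scc[0]=1,scc[1]=0,scc[2]=2,scc[3]=?,scc[4]=0)
step 5: low=(low[0]=0,low[1]=1,low[2]=3,low[3]=4,low[4]=1); scc=(scc[0]=1,scc[1]=0,scc[2]=2,scc[3]=3,scc[4]=0)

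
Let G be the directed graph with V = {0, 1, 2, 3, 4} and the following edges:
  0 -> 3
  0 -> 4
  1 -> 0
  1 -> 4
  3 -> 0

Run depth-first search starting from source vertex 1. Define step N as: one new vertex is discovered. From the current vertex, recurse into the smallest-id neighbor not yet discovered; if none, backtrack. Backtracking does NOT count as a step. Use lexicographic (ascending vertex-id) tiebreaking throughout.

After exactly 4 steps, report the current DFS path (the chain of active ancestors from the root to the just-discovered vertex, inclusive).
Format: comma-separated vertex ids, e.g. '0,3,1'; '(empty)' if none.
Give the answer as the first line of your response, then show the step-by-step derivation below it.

1,0,4

step 1: discover 1; path=1; order=1
step 2: discover 0; path=1>0; order=1,0
step 3: discover 3; path=1>0>3; order=1,0,3
step 4: discover 4; path=1>0>4; order=1,0,3,4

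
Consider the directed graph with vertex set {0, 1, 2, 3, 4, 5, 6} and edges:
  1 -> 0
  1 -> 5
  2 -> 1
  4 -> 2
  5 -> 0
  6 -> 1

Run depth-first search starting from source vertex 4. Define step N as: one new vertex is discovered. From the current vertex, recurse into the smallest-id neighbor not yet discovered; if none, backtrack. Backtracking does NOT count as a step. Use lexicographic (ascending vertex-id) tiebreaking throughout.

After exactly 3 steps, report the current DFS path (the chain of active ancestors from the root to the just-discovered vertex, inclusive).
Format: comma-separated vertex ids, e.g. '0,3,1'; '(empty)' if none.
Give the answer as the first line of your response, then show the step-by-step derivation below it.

4,2,1

step 1: discover 4; path=4; order=4
step 2: discover 2; path=4>2; order=4,2
step 3: discover 1; path=4>2>1; order=4,2,1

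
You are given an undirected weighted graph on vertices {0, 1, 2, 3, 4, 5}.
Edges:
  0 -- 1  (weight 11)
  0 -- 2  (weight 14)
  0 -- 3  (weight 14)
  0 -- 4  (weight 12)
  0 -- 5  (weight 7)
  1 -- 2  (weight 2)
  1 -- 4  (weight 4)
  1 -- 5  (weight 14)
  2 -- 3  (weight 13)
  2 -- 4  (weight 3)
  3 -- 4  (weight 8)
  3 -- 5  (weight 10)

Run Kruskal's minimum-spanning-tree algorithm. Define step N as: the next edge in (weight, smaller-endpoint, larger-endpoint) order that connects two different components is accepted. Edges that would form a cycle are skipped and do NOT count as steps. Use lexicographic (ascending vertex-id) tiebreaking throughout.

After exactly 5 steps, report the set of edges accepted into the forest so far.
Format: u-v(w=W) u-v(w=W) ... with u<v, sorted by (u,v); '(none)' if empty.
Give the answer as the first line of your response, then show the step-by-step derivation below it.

0-5(w=7) 1-2(w=2) 2-4(w=3) 3-4(w=8) 3-5(w=10)

step 1: add edge 1-2 (w=2); MST = {1-2(w=2)}
step 2: add edge 2-4 (w=3); MST = {1-2(w=2) 2-4(w=3)}
step 3: add edge 0-5 (w=7); MST = {0-5(w=7) 1-2(w=2) 2-4(w=3)}
step 4: add edge 3-4 (w=8); MST = {0-5(w=7) 1-2(w=2) 2-4(w=3) 3-4(w=8)}
step 5: add edge 3-5 (w=10); MST = {0-5(w=7) 1-2(w=2) 2-4(w=3) 3-4(w=8) 3-5(w=10)}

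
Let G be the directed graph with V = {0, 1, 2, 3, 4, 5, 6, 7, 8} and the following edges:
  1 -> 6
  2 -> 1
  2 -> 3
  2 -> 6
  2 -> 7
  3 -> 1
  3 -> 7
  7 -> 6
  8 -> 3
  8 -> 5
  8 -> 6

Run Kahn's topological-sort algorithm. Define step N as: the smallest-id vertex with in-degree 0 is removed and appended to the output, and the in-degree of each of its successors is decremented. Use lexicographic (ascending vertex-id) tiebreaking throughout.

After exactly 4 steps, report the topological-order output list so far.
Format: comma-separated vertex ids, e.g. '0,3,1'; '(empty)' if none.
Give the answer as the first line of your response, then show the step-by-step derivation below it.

0,2,4,8

step 1: output 0; order=[0]; indeg=(0,2,0,2,0,1,4,2,0)
step 2: output 2; order=[0,2]; indeg=(0,1,0,1,0,1,3,1,0)
step 3: output 4; order=[0,2,4]; indeg=(0,1,0,1,0,1,3,1,0)
step 4: output 8; order=[0,2,4,8]; indeg=(0,1,0,0,0,0,2,1,0)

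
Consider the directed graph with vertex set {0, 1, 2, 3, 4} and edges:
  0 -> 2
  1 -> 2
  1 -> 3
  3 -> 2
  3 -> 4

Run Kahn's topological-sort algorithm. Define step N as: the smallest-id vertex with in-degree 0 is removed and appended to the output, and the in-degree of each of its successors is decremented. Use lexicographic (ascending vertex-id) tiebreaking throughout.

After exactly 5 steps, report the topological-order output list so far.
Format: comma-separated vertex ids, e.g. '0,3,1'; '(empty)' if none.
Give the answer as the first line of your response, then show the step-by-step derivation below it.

0,1,3,2,4

step 1: output 0; order=[0]; indeg=(0,0,2,1,1)
step 2: output 1; order=[0,1]; indeg=(0,0,1,0,1)
step 3: output 3; order=[0,1,3]; indeg=(0,0,0,0,0)
step 4: output 2; order=[0,1,3,2]; indeg=(0,0,0,0,0)
step 5: output 4; order=[0,1,3,2,4]; indeg=(0,0,0,0,0)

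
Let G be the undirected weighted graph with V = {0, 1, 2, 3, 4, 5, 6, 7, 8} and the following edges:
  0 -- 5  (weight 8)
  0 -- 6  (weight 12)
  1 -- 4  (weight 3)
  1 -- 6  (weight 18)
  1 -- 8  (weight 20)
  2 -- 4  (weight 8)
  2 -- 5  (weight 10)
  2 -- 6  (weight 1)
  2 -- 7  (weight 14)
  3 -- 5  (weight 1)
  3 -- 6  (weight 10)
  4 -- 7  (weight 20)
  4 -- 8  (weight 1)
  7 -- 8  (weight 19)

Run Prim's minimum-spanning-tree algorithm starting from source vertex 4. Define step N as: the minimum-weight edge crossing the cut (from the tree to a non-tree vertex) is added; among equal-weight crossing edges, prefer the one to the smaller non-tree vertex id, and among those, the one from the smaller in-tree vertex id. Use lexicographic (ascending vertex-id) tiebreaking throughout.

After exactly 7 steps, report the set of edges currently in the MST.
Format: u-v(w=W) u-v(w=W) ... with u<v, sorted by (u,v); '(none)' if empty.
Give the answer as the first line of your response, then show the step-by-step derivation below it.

0-5(w=8) 1-4(w=3) 2-4(w=8) 2-6(w=1) 3-5(w=1) 3-6(w=10) 4-8(w=1)

step 1: add edge 4-8 (w=1); MST = {4-8(w=1)}
step 2: add edge 1-4 (w=3); MST = {1-4(w=3) 4-8(w=1)}
step 3: add edge 2-4 (w=8); MST = {1-4(w=3) 2-4(w=8) 4-8(w=1)}
step 4: add edge 2-6 (w=1); MST = {1-4(w=3) 2-4(w=8) 2-6(w=1) 4-8(w=1)}
step 5: add edge 3-6 (w=10); MST = {1-4(w=3) 2-4(w=8) 2-6(w=1) 3-6(w=10) 4-8(w=1)}
step 6: add edge 3-5 (w=1); MST = {1-4(w=3) 2-4(w=8) 2-6(w=1) 3-5(w=1) 3-6(w=10) 4-8(w=1)}
step 7: add edge 0-5 (w=8); MST = {0-5(w=8) 1-4(w=3) 2-4(w=8) 2-6(w=1) 3-5(w=1) 3-6(w=10) 4-8(w=1)}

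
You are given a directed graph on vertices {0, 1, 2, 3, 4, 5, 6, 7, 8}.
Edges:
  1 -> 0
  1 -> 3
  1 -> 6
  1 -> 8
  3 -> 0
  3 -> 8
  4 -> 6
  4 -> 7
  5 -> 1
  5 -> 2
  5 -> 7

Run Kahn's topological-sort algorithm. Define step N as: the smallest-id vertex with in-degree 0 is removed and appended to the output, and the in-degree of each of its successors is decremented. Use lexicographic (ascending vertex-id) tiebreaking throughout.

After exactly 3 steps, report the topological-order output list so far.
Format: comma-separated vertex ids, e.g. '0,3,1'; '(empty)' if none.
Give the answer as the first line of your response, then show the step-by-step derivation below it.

4,5,1

step 1: output 4; order=[4]; indeg=(2,1,1,1,0,0,1,1,2)
step 2: output 5; order=[4,5]; indeg=(2,0,0,1,0,0,1,0,2)
step 3: output 1; order=[4,5,1]; indeg=(1,0,0,0,0,0,0,0,1)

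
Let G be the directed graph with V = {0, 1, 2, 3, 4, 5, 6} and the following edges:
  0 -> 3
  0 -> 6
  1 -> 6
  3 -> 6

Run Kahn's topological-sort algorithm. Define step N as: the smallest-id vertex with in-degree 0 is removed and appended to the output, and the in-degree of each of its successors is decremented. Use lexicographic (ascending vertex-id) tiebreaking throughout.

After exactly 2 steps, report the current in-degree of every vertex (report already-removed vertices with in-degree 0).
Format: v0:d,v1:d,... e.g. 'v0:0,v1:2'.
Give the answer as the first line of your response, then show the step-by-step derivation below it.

v0:0,v1:0,v2:0,v3:0,v4:0,v5:0,v6:1

step 1: output 0; order=[0]; indeg=(0,0,0,0,0,0,2)
step 2: output 1; order=[0,1]; indeg=(0,0,0,0,0,0,1)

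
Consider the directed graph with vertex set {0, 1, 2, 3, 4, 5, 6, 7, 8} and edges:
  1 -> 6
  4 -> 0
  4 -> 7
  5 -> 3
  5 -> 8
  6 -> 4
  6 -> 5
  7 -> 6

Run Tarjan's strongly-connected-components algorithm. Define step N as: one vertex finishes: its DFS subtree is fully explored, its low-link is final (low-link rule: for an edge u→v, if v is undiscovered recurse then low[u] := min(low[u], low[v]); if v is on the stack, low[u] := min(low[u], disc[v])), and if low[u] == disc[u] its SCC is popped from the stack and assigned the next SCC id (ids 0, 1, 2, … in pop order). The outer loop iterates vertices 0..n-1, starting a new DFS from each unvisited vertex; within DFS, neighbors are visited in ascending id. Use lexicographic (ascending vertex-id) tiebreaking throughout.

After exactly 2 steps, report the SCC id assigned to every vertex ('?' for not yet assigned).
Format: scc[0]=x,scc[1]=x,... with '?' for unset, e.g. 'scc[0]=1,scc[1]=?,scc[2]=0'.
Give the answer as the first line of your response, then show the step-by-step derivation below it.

scc[0]=0,scc[1]=?,scc[2]=?,scc[3]=?,scc[4]=?,scc[5]=?,scc[6]=?,scc[7]=?,scc[8]=?

step 1: low=(low[0]=0,low[1]=?,low[2]=?,low[3]=?,low[4]=?,low[5]=?,low[6]=?,low[7]=?,low[8]=?); scc=(scc[0]=0,scc[1]=?,scc[2]=?,scc[3]=?,scc[4]=?,scc[5]=?,scc[6]=?,scc[7]=?,scc[8]=?)
step 2: low=(low[0]=0,low[1]=1,low[2]=?,low[3]=?,low[4]=3,low[5]=?,low[6]=2,low[7]=2,low[8]=?); scc=(scc[0]=0,scc[1]=?,scc[2]=?,scc[3]=?,scc[4]=?,scc[5]=?,scc[6]=?,scc[7]=?,scc[8]=?)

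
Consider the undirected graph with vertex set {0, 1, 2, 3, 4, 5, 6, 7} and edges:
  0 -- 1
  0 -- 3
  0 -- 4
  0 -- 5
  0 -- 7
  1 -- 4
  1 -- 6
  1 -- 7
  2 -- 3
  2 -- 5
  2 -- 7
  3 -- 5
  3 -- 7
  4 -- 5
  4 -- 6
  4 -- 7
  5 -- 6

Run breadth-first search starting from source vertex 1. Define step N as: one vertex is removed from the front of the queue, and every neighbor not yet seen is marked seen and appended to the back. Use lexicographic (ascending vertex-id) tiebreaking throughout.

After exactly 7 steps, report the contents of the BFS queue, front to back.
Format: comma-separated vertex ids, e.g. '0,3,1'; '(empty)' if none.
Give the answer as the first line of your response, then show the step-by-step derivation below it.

2

step 1: dequeue 1; queue=[0,4,6,7]; order=1
step 2: dequeue 0; queue=[4,6,7,3,5]; order=1,0
step 3: dequeue 4; queue=[6,7,3,5]; order=1,0,4
step 4: dequeue 6; queue=[7,3,5]; order=1,0,4,6
step 5: dequeue 7; queue=[3,5,2]; order=1,0,4,6,7
step 6: dequeue 3; queue=[5,2]; order=1,0,4,6,7,3
step 7: dequeue 5; queue=[2]; order=1,0,4,6,7,3,5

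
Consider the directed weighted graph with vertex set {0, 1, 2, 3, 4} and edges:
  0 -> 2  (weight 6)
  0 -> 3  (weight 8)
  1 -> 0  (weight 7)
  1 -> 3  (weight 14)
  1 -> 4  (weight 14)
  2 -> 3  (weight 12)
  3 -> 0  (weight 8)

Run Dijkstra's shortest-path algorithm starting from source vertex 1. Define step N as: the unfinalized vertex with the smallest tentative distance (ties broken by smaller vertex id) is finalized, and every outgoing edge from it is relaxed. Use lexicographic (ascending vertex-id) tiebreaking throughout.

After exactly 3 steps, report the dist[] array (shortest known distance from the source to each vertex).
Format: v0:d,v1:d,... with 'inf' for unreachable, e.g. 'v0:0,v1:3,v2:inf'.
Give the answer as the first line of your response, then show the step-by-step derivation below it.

v0:7,v1:0,v2:13,v3:14,v4:14

step 1: dist = v0:7,v1:0,v2:inf,v3:14,v4:14
step 2: dist = v0:7,v1:0,v2:13,v3:14,v4:14
step 3: dist = v0:7,v1:0,v2:13,v3:14,v4:14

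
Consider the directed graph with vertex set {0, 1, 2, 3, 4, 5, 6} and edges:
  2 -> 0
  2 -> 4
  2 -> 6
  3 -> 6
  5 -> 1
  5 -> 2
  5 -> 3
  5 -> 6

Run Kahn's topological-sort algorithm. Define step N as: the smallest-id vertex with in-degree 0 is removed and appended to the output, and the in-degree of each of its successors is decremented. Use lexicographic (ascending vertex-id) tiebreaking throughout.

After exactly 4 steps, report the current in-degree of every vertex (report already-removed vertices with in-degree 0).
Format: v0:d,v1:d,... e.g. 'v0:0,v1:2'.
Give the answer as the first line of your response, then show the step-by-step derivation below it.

v0:0,v1:0,v2:0,v3:0,v4:0,v5:0,v6:1

step 1: output 5; order=[5]; indeg=(1,0,0,0,1,0,2)
step 2: output 1; order=[5,1]; indeg=(1,0,0,0,1,0,2)
step 3: output 2; order=[5,1,2]; indeg=(0,0,0,0,0,0,1)
step 4: output 0; order=[5,1,2,0]; indeg=(0,0,0,0,0,0,1)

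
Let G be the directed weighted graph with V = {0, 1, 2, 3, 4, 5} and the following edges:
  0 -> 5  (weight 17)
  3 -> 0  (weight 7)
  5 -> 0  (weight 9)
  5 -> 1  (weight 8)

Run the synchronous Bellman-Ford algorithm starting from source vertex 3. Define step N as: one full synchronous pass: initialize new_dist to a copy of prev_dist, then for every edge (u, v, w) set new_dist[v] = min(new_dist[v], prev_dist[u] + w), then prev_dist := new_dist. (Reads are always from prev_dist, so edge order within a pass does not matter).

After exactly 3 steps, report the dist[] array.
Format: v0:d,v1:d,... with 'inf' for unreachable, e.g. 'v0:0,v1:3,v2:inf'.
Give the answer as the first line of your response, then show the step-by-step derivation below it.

v0:7,v1:32,v2:inf,v3:0,v4:inf,v5:24

step 1: dist = v0:7,v1:inf,v2:inf,v3:0,v4:inf,v5:inf
step 2: dist = v0:7,v1:inf,v2:inf,v3:0,v4:inf,v5:24
step 3: dist = v0:7,v1:32,v2:inf,v3:0,v4:inf,v5:24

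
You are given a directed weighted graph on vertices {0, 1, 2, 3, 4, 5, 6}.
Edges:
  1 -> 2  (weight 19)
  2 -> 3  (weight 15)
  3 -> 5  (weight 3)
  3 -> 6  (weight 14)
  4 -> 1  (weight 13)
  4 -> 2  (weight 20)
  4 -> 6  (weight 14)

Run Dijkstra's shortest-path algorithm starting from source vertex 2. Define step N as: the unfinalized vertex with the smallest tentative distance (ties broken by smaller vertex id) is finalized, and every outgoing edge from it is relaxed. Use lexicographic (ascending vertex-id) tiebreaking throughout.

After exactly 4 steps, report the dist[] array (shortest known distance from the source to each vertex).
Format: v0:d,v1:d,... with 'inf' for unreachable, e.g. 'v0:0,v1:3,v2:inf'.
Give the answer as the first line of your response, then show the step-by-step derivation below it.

v0:inf,v1:inf,v2:0,v3:15,v4:inf,v5:18,v6:29

step 1: dist = v0:inf,v1:inf,v2:0,v3:15,v4:inf,v5:inf,v6:inf
step 2: dist = v0:inf,v1:inf,v2:0,v3:15,v4:inf,v5:18,v6:29
step 3: dist = v0:inf,v1:inf,v2:0,v3:15,v4:inf,v5:18,v6:29
step 4: dist = v0:inf,v1:inf,v2:0,v3:15,v4:inf,v5:18,v6:29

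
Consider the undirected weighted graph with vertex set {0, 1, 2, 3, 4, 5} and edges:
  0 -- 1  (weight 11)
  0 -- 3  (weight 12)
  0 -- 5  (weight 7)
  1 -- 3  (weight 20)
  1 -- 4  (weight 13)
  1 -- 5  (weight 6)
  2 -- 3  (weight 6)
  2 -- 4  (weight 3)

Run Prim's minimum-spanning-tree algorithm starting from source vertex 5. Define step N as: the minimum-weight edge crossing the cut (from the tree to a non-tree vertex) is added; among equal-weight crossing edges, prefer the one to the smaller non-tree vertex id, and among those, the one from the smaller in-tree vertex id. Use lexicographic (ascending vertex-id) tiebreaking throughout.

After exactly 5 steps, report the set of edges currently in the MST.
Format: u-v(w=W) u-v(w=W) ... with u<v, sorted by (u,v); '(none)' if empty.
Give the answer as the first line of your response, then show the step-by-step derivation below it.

0-3(w=12) 0-5(w=7) 1-5(w=6) 2-3(w=6) 2-4(w=3)

step 1: add edge 1-5 (w=6); MST = {1-5(w=6)}
step 2: add edge 0-5 (w=7); MST = {0-5(w=7) 1-5(w=6)}
step 3: add edge 0-3 (w=12); MST = {0-3(w=12) 0-5(w=7) 1-5(w=6)}
step 4: add edge 2-3 (w=6); MST = {0-3(w=12) 0-5(w=7) 1-5(w=6) 2-3(w=6)}
step 5: add edge 2-4 (w=3); MST = {0-3(w=12) 0-5(w=7) 1-5(w=6) 2-3(w=6) 2-4(w=3)}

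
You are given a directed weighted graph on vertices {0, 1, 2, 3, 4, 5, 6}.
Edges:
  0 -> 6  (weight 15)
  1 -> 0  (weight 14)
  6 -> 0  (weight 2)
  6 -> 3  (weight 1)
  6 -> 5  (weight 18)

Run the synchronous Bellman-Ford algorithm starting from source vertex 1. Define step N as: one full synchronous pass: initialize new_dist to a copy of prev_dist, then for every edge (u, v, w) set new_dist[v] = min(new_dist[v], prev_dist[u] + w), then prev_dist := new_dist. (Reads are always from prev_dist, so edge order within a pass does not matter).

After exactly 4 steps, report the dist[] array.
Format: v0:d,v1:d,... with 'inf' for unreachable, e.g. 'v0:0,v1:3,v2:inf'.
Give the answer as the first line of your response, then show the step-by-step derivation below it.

v0:14,v1:0,v2:inf,v3:30,v4:inf,v5:47,v6:29

step 1: dist = v0:14,v1:0,v2:inf,v3:inf,v4:inf,v5:inf,v6:inf
step 2: dist = v0:14,v1:0,v2:inf,v3:inf,v4:inf,v5:inf,v6:29
step 3: dist = v0:14,v1:0,v2:inf,v3:30,v4:inf,v5:47,v6:29
step 4: dist = v0:14,v1:0,v2:inf,v3:30,v4:inf,v5:47,v6:29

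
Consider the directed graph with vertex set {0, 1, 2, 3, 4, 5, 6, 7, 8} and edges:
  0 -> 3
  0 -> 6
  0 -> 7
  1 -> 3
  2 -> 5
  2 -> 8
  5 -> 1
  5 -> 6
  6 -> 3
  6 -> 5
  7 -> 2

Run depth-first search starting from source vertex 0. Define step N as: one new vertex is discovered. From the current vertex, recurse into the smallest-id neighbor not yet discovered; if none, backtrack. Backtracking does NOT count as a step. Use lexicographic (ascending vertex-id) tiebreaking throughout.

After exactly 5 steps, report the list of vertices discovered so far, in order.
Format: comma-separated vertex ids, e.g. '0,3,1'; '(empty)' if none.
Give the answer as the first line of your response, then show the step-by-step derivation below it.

0,3,6,5,1

step 1: discover 0; path=0; order=0
step 2: discover 3; path=0>3; order=0,3
step 3: discover 6; path=0>6; order=0,3,6
step 4: discover 5; path=0>6>5; order=0,3,6,5
step 5: discover 1; path=0>6>5>1; order=0,3,6,5,1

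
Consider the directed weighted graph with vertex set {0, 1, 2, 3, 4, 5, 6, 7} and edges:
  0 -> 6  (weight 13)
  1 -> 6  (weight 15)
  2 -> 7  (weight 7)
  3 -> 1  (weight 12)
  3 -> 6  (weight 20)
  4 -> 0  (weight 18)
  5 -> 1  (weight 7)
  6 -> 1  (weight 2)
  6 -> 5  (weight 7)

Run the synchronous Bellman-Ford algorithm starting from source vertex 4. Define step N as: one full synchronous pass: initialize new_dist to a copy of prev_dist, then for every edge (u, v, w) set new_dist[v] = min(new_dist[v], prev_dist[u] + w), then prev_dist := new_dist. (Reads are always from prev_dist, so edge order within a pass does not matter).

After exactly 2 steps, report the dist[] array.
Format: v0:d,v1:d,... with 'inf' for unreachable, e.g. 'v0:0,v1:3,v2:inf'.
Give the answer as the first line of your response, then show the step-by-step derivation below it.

v0:18,v1:inf,v2:inf,v3:inf,v4:0,v5:inf,v6:31,v7:inf

step 1: dist = v0:18,v1:inf,v2:inf,v3:inf,v4:0,v5:inf,v6:inf,v7:inf
step 2: dist = v0:18,v1:inf,v2:inf,v3:inf,v4:0,v5:inf,v6:31,v7:inf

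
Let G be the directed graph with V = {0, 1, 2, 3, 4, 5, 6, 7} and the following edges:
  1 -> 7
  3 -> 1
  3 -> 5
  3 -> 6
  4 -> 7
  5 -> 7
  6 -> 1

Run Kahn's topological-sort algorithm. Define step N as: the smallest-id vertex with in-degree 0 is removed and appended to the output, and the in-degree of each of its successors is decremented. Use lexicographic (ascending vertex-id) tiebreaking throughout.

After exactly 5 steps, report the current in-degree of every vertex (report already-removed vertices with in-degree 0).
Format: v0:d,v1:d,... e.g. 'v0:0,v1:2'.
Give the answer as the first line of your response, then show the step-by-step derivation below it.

v0:0,v1:1,v2:0,v3:0,v4:0,v5:0,v6:0,v7:1

step 1: output 0; order=[0]; indeg=(0,2,0,0,0,1,1,3)
step 2: output 2; order=[0,2]; indeg=(0,2,0,0,0,1,1,3)
step 3: output 3; order=[0,2,3]; indeg=(0,1,0,0,0,0,0,3)
step 4: output 4; order=[0,2,3,4]; indeg=(0,1,0,0,0,0,0,2)
step 5: output 5; order=[0,2,3,4,5]; indeg=(0,1,0,0,0,0,0,1)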